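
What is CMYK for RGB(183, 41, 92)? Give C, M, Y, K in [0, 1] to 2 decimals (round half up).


R'=183/255≈0.7176, G'=41/255≈0.1608, B'=92/255≈0.3608
K = 1 - max(R',G',B') = 1 - 183/255 = 72/255 = 0.28235… → 0.28
(1-R'-K)/(1-K) simplifies to (max-R)/max with max = 183:
C = (183-183)/183 = 0/183 = 0 → 0.00
M = (183-41)/183 = 142/183 = 0.77595… → 0.78
Y = (183-92)/183 = 91/183 = 0.49726… → 0.50
= CMYK(0.00, 0.78, 0.50, 0.28)


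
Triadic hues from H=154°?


Triadic: equally spaced at 120° intervals
H1 = 154°
H2 = (154 + 120) mod 360 = 274°
H3 = (154 + 240) mod 360 = 34°
Triadic = 154°, 274°, 34°


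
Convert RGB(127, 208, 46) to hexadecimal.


R = 127 → 7F (hex)
G = 208 → D0 (hex)
B = 46 → 2E (hex)
Hex = #7FD02E


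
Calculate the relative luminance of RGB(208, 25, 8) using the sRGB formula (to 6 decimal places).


Linearize each channel (sRGB transfer function): c = v/255; c_lin = c/12.92 if c ≤ 0.04045, else ((c+0.055)/1.055)^2.4
  R: 208/255 ≈ 0.815686 > 0.04045 → ((0.815686+0.055)/1.055)^2.4 ≈ 0.630757
  G: 25/255 ≈ 0.098039 > 0.04045 → ((0.098039+0.055)/1.055)^2.4 ≈ 0.009721
  B: 8/255 ≈ 0.031373 ≤ 0.04045 → 0.031373/12.92 ≈ 0.002428
R_lin = 0.630757, G_lin = 0.009721, B_lin = 0.002428
L = 0.2126×R + 0.7152×G + 0.0722×B
L = 0.2126×0.630757 + 0.7152×0.009721 + 0.0722×0.002428
L ≈ 0.141227


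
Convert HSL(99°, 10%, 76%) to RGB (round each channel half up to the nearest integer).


H=99°, S=0.10, L=0.76
C = (1-|2L-1|)×S = (1-|0.52|)×0.10 = 0.048
H' = H/60 = 99/60 ≈ 1.6500; X = C×(1-|H' mod 2 - 1|) = 0.0168
m = L - C/2 = 0.76 - 0.024 = 0.736
Sector ⌊H'⌋ = 1 → (R',G',B') = (0.0168, 0.048, 0.0)
RGB = ((R'+m)×255, (G'+m)×255, (B'+m)×255) = (191.964, 199.92, 187.68)
Round half up → RGB(192, 200, 188)


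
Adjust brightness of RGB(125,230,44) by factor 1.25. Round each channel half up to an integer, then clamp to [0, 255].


Multiply each channel by 1.25, round half up, clamp to [0, 255]
R: 125×1.25 = 156.25 → round → 156
G: 230×1.25 = 287.5 → round → 288 → clamp → 255
B: 44×1.25 = 55
= RGB(156, 255, 55)


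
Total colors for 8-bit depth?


Colors = 2^bits = 2^8
= 256 colors


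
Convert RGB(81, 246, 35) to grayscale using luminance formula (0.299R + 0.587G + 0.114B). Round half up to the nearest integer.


Gray = 0.299×R + 0.587×G + 0.114×B
Gray = 0.299×81 + 0.587×246 + 0.114×35
Gray = 24.219 + 144.402 + 3.990
Gray = 172.611 → round half up → 173
Gray = 173


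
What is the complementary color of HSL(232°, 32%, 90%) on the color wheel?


Complement = opposite side of color wheel = hue + 180°
H' = (232 + 180) mod 360 = 52°
S and L unchanged.
= HSL(52°, 32%, 90%)


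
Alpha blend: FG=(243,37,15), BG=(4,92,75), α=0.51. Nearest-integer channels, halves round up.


C = α×F + (1-α)×B, with 1-α = 0.49
R: 0.51×243 + 0.49×4 = 123.93 + 1.96 = 125.89 → 126
G: 0.51×37 + 0.49×92 = 18.87 + 45.08 = 63.95 → 64
B: 0.51×15 + 0.49×75 = 7.65 + 36.75 = 44.40 → 44
= RGB(126, 64, 44)


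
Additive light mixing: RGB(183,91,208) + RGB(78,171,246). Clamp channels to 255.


Additive: each channel = min(255, C₁+C₂)
R: 183+78 = 261 → 255
G: 91+171 = 262 → 255
B: 208+246 = 454 → 255
= RGB(255, 255, 255)


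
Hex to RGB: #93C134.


93 → 147 (R)
C1 → 193 (G)
34 → 52 (B)
= RGB(147, 193, 52)


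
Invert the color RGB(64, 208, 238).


Invert: (255-R, 255-G, 255-B)
R: 255-64 = 191
G: 255-208 = 47
B: 255-238 = 17
= RGB(191, 47, 17)


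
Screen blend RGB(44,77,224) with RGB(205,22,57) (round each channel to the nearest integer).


Screen: C = 255 - (255-A)×(255-B)/255, rounded to nearest integer
R: 255 - (255-44)×(255-205)/255 = 255 - 10550/255 ≈ 255 - 41.373 = 213.627 → 214
G: 255 - (255-77)×(255-22)/255 = 255 - 41474/255 ≈ 255 - 162.643 = 92.357 → 92
B: 255 - (255-224)×(255-57)/255 = 255 - 6138/255 ≈ 255 - 24.071 = 230.929 → 231
= RGB(214, 92, 231)


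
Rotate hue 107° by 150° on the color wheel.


New hue = (H + rotation) mod 360
New hue = (107 + 150) mod 360
= 257 mod 360
= 257°


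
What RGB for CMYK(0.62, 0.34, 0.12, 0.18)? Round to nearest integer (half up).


R = 255 × (1-C) × (1-K) = 255 × 0.38 × 0.82 = 79.458 → 79
G = 255 × (1-M) × (1-K) = 255 × 0.66 × 0.82 = 138.006 → 138
B = 255 × (1-Y) × (1-K) = 255 × 0.88 × 0.82 = 184.008 → 184
= RGB(79, 138, 184)


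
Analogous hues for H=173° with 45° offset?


Base hue: 173°
Left analog: (173 - 45) mod 360 = 128°
Right analog: (173 + 45) mod 360 = 218°
Analogous hues = 128° and 218°


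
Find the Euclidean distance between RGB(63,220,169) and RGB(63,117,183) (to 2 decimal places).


d = √[(R₁-R₂)² + (G₁-G₂)² + (B₁-B₂)²]
d = √[(63-63)² + (220-117)² + (169-183)²]
d = √[0 + 10609 + 196]
d = √10805
d ≈ 103.95


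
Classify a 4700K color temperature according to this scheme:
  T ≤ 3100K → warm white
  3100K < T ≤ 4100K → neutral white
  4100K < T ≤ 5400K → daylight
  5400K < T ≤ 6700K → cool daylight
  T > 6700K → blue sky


Temperature: 4700K
4100K < 4700K ≤ 5400K → daylight
Classification: daylight


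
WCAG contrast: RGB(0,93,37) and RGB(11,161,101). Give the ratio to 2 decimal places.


Linearize each sRGB channel c=v/255: c/12.92 if c ≤ 0.04045 else ((c+0.055)/1.055)^2.4
L = 0.2126×R_lin + 0.7152×G_lin + 0.0722×B_lin
Color 1 (0,93,37):
  R=0: 0/255≈0.0000 ≤ 0.04045 → 0.0000/12.92 ≈ 0.00000
  G=93: 93/255≈0.3647 > 0.04045 → ((0.3647+0.055)/1.055)^2.4 ≈ 0.10946
  B=37: 37/255≈0.1451 > 0.04045 → ((0.1451+0.055)/1.055)^2.4 ≈ 0.01850
  L1 = 0.2126×0.00000 + 0.7152×0.10946 + 0.0722×0.01850 ≈ 0.07962
Color 2 (11,161,101):
  R=11: 11/255≈0.0431 > 0.04045 → ((0.0431+0.055)/1.055)^2.4 ≈ 0.00335
  G=161: 161/255≈0.6314 > 0.04045 → ((0.6314+0.055)/1.055)^2.4 ≈ 0.35640
  B=101: 101/255≈0.3961 > 0.04045 → ((0.3961+0.055)/1.055)^2.4 ≈ 0.13014
  L2 = 0.2126×0.00335 + 0.7152×0.35640 + 0.0722×0.13014 ≈ 0.26500
Lighter = 0.26500, Darker = 0.07962
Ratio = (L_lighter + 0.05) / (L_darker + 0.05)
Ratio = (0.26500 + 0.05) / (0.07962 + 0.05) = 0.31500 / 0.12962 ≈ 2.4302
Ratio ≈ 2.43:1


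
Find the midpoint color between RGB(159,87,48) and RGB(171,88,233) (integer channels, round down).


Midpoint: each channel = ⌊(C₁+C₂)/2⌋
R: ⌊(159+171)/2⌋ = 165
G: ⌊(87+88)/2⌋ = 87
B: ⌊(48+233)/2⌋ = 140
= RGB(165, 87, 140)


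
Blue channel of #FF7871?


Color: #FF7871
R = FF = 255
G = 78 = 120
B = 71 = 113
Blue = 113


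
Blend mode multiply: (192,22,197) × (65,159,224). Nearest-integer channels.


Multiply: C = A×B/255, rounded to nearest integer
R: 192×65/255 = 12480/255 ≈ 48.941 → 49
G: 22×159/255 = 3498/255 ≈ 13.718 → 14
B: 197×224/255 = 44128/255 ≈ 173.051 → 173
= RGB(49, 14, 173)


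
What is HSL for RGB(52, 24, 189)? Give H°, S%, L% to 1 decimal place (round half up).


Normalize: R'=52/255≈0.2039, G'=24/255≈0.0941, B'=189/255≈0.7412
Max=189/255, Min=24/255, Δ=Max-Min=165/255
L = (Max+Min)/2 = (189+24)/510 = 213/510 = 0.41764… → L = 41.8%
L ≤ 0.5 → S = Δ/(Max+Min) = 165/(189+24) = 165/213 = 0.77464… → S = 77.5%
(the 1/255 factors cancel in S and H, so raw channel differences can be used)
Max is B' → H = 60 × ((R-G)/Δ + 4) = 60 × ((52-24)/165 + 4)
  28/165 + 4 = 0.1696… + 4 = 4.1696…
  H = 60 × 4.1696… = 250.181…° → H = 250.2°
= HSL(250.2°, 77.5%, 41.8%)


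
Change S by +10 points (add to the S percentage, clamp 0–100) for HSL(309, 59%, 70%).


Original S = 59%
Adjustment = +10 percentage points
New S = 59 + (10) = 69
Clamp to [0, 100] → 69
= HSL(309°, 69%, 70%)


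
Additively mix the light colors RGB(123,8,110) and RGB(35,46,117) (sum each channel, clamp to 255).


Additive: each channel = min(255, C₁+C₂)
R: 123+35 = 158 → 158
G: 8+46 = 54 → 54
B: 110+117 = 227 → 227
= RGB(158, 54, 227)


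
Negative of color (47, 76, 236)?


Invert: (255-R, 255-G, 255-B)
R: 255-47 = 208
G: 255-76 = 179
B: 255-236 = 19
= RGB(208, 179, 19)


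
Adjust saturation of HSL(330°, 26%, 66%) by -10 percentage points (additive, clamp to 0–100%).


Original S = 26%
Adjustment = -10 percentage points
New S = 26 + (-10) = 16
Clamp to [0, 100] → 16
= HSL(330°, 16%, 66%)


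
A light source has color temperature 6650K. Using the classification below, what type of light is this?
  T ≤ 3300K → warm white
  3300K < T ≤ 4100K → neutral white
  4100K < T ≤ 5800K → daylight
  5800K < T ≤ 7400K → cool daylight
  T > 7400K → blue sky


Temperature: 6650K
5800K < 6650K ≤ 7400K → cool daylight
Classification: cool daylight


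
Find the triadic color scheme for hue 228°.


Triadic: equally spaced at 120° intervals
H1 = 228°
H2 = (228 + 120) mod 360 = 348°
H3 = (228 + 240) mod 360 = 108°
Triadic = 228°, 348°, 108°


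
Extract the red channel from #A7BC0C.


Color: #A7BC0C
R = A7 = 167
G = BC = 188
B = 0C = 12
Red = 167


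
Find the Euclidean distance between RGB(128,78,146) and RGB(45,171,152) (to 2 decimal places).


d = √[(R₁-R₂)² + (G₁-G₂)² + (B₁-B₂)²]
d = √[(128-45)² + (78-171)² + (146-152)²]
d = √[6889 + 8649 + 36]
d = √15574
d ≈ 124.80


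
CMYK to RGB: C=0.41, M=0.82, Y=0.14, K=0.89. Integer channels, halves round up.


R = 255 × (1-C) × (1-K) = 255 × 0.59 × 0.11 = 16.5495 → 17
G = 255 × (1-M) × (1-K) = 255 × 0.18 × 0.11 = 5.049 → 5
B = 255 × (1-Y) × (1-K) = 255 × 0.86 × 0.11 = 24.123 → 24
= RGB(17, 5, 24)


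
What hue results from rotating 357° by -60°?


New hue = (H + rotation) mod 360
New hue = (357 -60) mod 360
= 297 mod 360
= 297°


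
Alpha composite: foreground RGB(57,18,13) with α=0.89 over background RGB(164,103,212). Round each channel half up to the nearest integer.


C = α×F + (1-α)×B, with 1-α = 0.11
R: 0.89×57 + 0.11×164 = 50.73 + 18.04 = 68.77 → 69
G: 0.89×18 + 0.11×103 = 16.02 + 11.33 = 27.35 → 27
B: 0.89×13 + 0.11×212 = 11.57 + 23.32 = 34.89 → 35
= RGB(69, 27, 35)


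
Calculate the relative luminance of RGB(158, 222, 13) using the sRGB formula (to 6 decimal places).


Linearize each channel (sRGB transfer function): c = v/255; c_lin = c/12.92 if c ≤ 0.04045, else ((c+0.055)/1.055)^2.4
  R: 158/255 ≈ 0.619608 > 0.04045 → ((0.619608+0.055)/1.055)^2.4 ≈ 0.341914
  G: 222/255 ≈ 0.870588 > 0.04045 → ((0.870588+0.055)/1.055)^2.4 ≈ 0.730461
  B: 13/255 ≈ 0.050980 > 0.04045 → ((0.050980+0.055)/1.055)^2.4 ≈ 0.004025
R_lin = 0.341914, G_lin = 0.730461, B_lin = 0.004025
L = 0.2126×R + 0.7152×G + 0.0722×B
L = 0.2126×0.341914 + 0.7152×0.730461 + 0.0722×0.004025
L ≈ 0.595407


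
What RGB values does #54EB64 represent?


54 → 84 (R)
EB → 235 (G)
64 → 100 (B)
= RGB(84, 235, 100)


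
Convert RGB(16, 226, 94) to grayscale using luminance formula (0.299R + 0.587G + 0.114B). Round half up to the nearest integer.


Gray = 0.299×R + 0.587×G + 0.114×B
Gray = 0.299×16 + 0.587×226 + 0.114×94
Gray = 4.784 + 132.662 + 10.716
Gray = 148.162 → round half up → 148
Gray = 148


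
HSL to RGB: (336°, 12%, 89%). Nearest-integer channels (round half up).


H=336°, S=0.12, L=0.89
C = (1-|2L-1|)×S = (1-|0.78|)×0.12 = 0.0264
H' = H/60 = 336/60 ≈ 5.6000; X = C×(1-|H' mod 2 - 1|) = 0.01056
m = L - C/2 = 0.89 - 0.0132 = 0.8768
Sector ⌊H'⌋ = 5 → (R',G',B') = (0.0264, 0.0, 0.01056)
RGB = ((R'+m)×255, (G'+m)×255, (B'+m)×255) = (230.316, 223.584, 226.2768)
Round half up → RGB(230, 224, 226)


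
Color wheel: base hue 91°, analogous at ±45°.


Base hue: 91°
Left analog: (91 - 45) mod 360 = 46°
Right analog: (91 + 45) mod 360 = 136°
Analogous hues = 46° and 136°


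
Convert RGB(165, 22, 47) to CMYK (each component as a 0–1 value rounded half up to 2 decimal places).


R'=165/255≈0.6471, G'=22/255≈0.0863, B'=47/255≈0.1843
K = 1 - max(R',G',B') = 1 - 165/255 = 90/255 = 0.35294… → 0.35
(1-R'-K)/(1-K) simplifies to (max-R)/max with max = 165:
C = (165-165)/165 = 0/165 = 0 → 0.00
M = (165-22)/165 = 143/165 = 0.86666… → 0.87
Y = (165-47)/165 = 118/165 = 0.71515… → 0.72
= CMYK(0.00, 0.87, 0.72, 0.35)


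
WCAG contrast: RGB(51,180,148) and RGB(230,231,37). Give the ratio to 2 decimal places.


Linearize each sRGB channel c=v/255: c/12.92 if c ≤ 0.04045 else ((c+0.055)/1.055)^2.4
L = 0.2126×R_lin + 0.7152×G_lin + 0.0722×B_lin
Color 1 (51,180,148):
  R=51: 51/255≈0.2000 > 0.04045 → ((0.2000+0.055)/1.055)^2.4 ≈ 0.03310
  G=180: 180/255≈0.7059 > 0.04045 → ((0.7059+0.055)/1.055)^2.4 ≈ 0.45641
  B=148: 148/255≈0.5804 > 0.04045 → ((0.5804+0.055)/1.055)^2.4 ≈ 0.29614
  L1 = 0.2126×0.03310 + 0.7152×0.45641 + 0.0722×0.29614 ≈ 0.35484
Color 2 (230,231,37):
  R=230: 230/255≈0.9020 > 0.04045 → ((0.9020+0.055)/1.055)^2.4 ≈ 0.79130
  G=231: 231/255≈0.9059 > 0.04045 → ((0.9059+0.055)/1.055)^2.4 ≈ 0.79910
  B=37: 37/255≈0.1451 > 0.04045 → ((0.1451+0.055)/1.055)^2.4 ≈ 0.01850
  L2 = 0.2126×0.79130 + 0.7152×0.79910 + 0.0722×0.01850 ≈ 0.74108
Lighter = 0.74108, Darker = 0.35484
Ratio = (L_lighter + 0.05) / (L_darker + 0.05)
Ratio = (0.74108 + 0.05) / (0.35484 + 0.05) = 0.79108 / 0.40484 ≈ 1.9540
Ratio ≈ 1.95:1


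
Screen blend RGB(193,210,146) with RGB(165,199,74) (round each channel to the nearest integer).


Screen: C = 255 - (255-A)×(255-B)/255, rounded to nearest integer
R: 255 - (255-193)×(255-165)/255 = 255 - 5580/255 ≈ 255 - 21.882 = 233.118 → 233
G: 255 - (255-210)×(255-199)/255 = 255 - 2520/255 ≈ 255 - 9.882 = 245.118 → 245
B: 255 - (255-146)×(255-74)/255 = 255 - 19729/255 ≈ 255 - 77.369 = 177.631 → 178
= RGB(233, 245, 178)


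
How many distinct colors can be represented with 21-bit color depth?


Colors = 2^bits = 2^21
= 2,097,152 colors


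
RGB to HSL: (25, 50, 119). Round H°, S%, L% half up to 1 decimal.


Normalize: R'=25/255≈0.0980, G'=50/255≈0.1961, B'=119/255≈0.4667
Max=119/255, Min=25/255, Δ=Max-Min=94/255
L = (Max+Min)/2 = (119+25)/510 = 144/510 = 0.28235… → L = 28.2%
L ≤ 0.5 → S = Δ/(Max+Min) = 94/(119+25) = 94/144 = 0.65277… → S = 65.3%
(the 1/255 factors cancel in S and H, so raw channel differences can be used)
Max is B' → H = 60 × ((R-G)/Δ + 4) = 60 × ((25-50)/94 + 4)
  -25/94 + 4 = -0.2659… + 4 = 3.7340…
  H = 60 × 3.7340… = 224.042…° → H = 224.0°
= HSL(224.0°, 65.3%, 28.2%)


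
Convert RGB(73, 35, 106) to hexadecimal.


R = 73 → 49 (hex)
G = 35 → 23 (hex)
B = 106 → 6A (hex)
Hex = #49236A


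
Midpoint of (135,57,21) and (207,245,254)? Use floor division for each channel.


Midpoint: each channel = ⌊(C₁+C₂)/2⌋
R: ⌊(135+207)/2⌋ = 171
G: ⌊(57+245)/2⌋ = 151
B: ⌊(21+254)/2⌋ = 137
= RGB(171, 151, 137)


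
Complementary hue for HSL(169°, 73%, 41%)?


Complement = opposite side of color wheel = hue + 180°
H' = (169 + 180) mod 360 = 349°
S and L unchanged.
= HSL(349°, 73%, 41%)


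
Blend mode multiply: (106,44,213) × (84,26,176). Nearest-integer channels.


Multiply: C = A×B/255, rounded to nearest integer
R: 106×84/255 = 8904/255 ≈ 34.918 → 35
G: 44×26/255 = 1144/255 ≈ 4.486 → 4
B: 213×176/255 = 37488/255 ≈ 147.012 → 147
= RGB(35, 4, 147)


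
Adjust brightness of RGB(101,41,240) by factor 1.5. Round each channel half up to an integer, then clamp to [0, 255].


Multiply each channel by 1.5, round half up, clamp to [0, 255]
R: 101×1.5 = 151.5 → round → 152
G: 41×1.5 = 61.5 → round → 62
B: 240×1.5 = 360 → clamp → 255
= RGB(152, 62, 255)


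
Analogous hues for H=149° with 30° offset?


Base hue: 149°
Left analog: (149 - 30) mod 360 = 119°
Right analog: (149 + 30) mod 360 = 179°
Analogous hues = 119° and 179°


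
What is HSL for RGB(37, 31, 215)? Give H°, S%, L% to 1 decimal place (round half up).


Normalize: R'=37/255≈0.1451, G'=31/255≈0.1216, B'=215/255≈0.8431
Max=215/255, Min=31/255, Δ=Max-Min=184/255
L = (Max+Min)/2 = (215+31)/510 = 246/510 = 0.48235… → L = 48.2%
L ≤ 0.5 → S = Δ/(Max+Min) = 184/(215+31) = 184/246 = 0.74796… → S = 74.8%
(the 1/255 factors cancel in S and H, so raw channel differences can be used)
Max is B' → H = 60 × ((R-G)/Δ + 4) = 60 × ((37-31)/184 + 4)
  6/184 + 4 = 0.0326… + 4 = 4.0326…
  H = 60 × 4.0326… = 241.956…° → H = 242.0°
= HSL(242.0°, 74.8%, 48.2%)


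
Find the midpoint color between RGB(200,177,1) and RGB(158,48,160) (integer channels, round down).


Midpoint: each channel = ⌊(C₁+C₂)/2⌋
R: ⌊(200+158)/2⌋ = 179
G: ⌊(177+48)/2⌋ = 112
B: ⌊(1+160)/2⌋ = 80
= RGB(179, 112, 80)


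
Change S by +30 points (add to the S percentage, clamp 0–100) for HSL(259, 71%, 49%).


Original S = 71%
Adjustment = +30 percentage points
New S = 71 + (30) = 101
Clamp to [0, 100] → 100
= HSL(259°, 100%, 49%)


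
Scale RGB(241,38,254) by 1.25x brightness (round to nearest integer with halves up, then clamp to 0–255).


Multiply each channel by 1.25, round half up, clamp to [0, 255]
R: 241×1.25 = 301.25 → round → 301 → clamp → 255
G: 38×1.25 = 47.5 → round → 48
B: 254×1.25 = 317.5 → round → 318 → clamp → 255
= RGB(255, 48, 255)


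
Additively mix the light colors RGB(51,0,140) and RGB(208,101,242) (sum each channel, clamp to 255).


Additive: each channel = min(255, C₁+C₂)
R: 51+208 = 259 → 255
G: 0+101 = 101 → 101
B: 140+242 = 382 → 255
= RGB(255, 101, 255)


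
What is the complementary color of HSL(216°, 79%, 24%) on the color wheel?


Complement = opposite side of color wheel = hue + 180°
H' = (216 + 180) mod 360 = 36°
S and L unchanged.
= HSL(36°, 79%, 24%)


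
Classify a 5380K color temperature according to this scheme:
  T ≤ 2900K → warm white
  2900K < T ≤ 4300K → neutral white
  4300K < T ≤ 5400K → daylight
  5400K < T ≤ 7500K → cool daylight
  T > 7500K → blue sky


Temperature: 5380K
4300K < 5380K ≤ 5400K → daylight
Classification: daylight


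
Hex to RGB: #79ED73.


79 → 121 (R)
ED → 237 (G)
73 → 115 (B)
= RGB(121, 237, 115)


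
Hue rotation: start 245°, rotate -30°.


New hue = (H + rotation) mod 360
New hue = (245 -30) mod 360
= 215 mod 360
= 215°


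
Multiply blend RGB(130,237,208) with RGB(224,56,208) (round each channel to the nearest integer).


Multiply: C = A×B/255, rounded to nearest integer
R: 130×224/255 = 29120/255 ≈ 114.196 → 114
G: 237×56/255 = 13272/255 ≈ 52.047 → 52
B: 208×208/255 = 43264/255 ≈ 169.663 → 170
= RGB(114, 52, 170)


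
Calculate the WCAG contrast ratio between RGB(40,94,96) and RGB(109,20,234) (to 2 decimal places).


Linearize each sRGB channel c=v/255: c/12.92 if c ≤ 0.04045 else ((c+0.055)/1.055)^2.4
L = 0.2126×R_lin + 0.7152×G_lin + 0.0722×B_lin
Color 1 (40,94,96):
  R=40: 40/255≈0.1569 > 0.04045 → ((0.1569+0.055)/1.055)^2.4 ≈ 0.02122
  G=94: 94/255≈0.3686 > 0.04045 → ((0.3686+0.055)/1.055)^2.4 ≈ 0.11193
  B=96: 96/255≈0.3765 > 0.04045 → ((0.3765+0.055)/1.055)^2.4 ≈ 0.11697
  L1 = 0.2126×0.02122 + 0.7152×0.11193 + 0.0722×0.11697 ≈ 0.09301
Color 2 (109,20,234):
  R=109: 109/255≈0.4275 > 0.04045 → ((0.4275+0.055)/1.055)^2.4 ≈ 0.15293
  G=20: 20/255≈0.0784 > 0.04045 → ((0.0784+0.055)/1.055)^2.4 ≈ 0.00700
  B=234: 234/255≈0.9176 > 0.04045 → ((0.9176+0.055)/1.055)^2.4 ≈ 0.82279
  L2 = 0.2126×0.15293 + 0.7152×0.00700 + 0.0722×0.82279 ≈ 0.09692
Lighter = 0.09692, Darker = 0.09301
Ratio = (L_lighter + 0.05) / (L_darker + 0.05)
Ratio = (0.09692 + 0.05) / (0.09301 + 0.05) = 0.14692 / 0.14301 ≈ 1.0273
Ratio ≈ 1.03:1


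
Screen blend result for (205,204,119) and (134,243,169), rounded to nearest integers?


Screen: C = 255 - (255-A)×(255-B)/255, rounded to nearest integer
R: 255 - (255-205)×(255-134)/255 = 255 - 6050/255 ≈ 255 - 23.725 = 231.275 → 231
G: 255 - (255-204)×(255-243)/255 = 255 - 612/255 ≈ 255 - 2.400 = 252.600 → 253
B: 255 - (255-119)×(255-169)/255 = 255 - 11696/255 ≈ 255 - 45.867 = 209.133 → 209
= RGB(231, 253, 209)


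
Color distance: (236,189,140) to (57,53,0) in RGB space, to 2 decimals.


d = √[(R₁-R₂)² + (G₁-G₂)² + (B₁-B₂)²]
d = √[(236-57)² + (189-53)² + (140-0)²]
d = √[32041 + 18496 + 19600]
d = √70137
d ≈ 264.83


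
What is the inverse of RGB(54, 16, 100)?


Invert: (255-R, 255-G, 255-B)
R: 255-54 = 201
G: 255-16 = 239
B: 255-100 = 155
= RGB(201, 239, 155)


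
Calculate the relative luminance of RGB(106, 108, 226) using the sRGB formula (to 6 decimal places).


Linearize each channel (sRGB transfer function): c = v/255; c_lin = c/12.92 if c ≤ 0.04045, else ((c+0.055)/1.055)^2.4
  R: 106/255 ≈ 0.415686 > 0.04045 → ((0.415686+0.055)/1.055)^2.4 ≈ 0.144128
  G: 108/255 ≈ 0.423529 > 0.04045 → ((0.423529+0.055)/1.055)^2.4 ≈ 0.149960
  B: 226/255 ≈ 0.886275 > 0.04045 → ((0.886275+0.055)/1.055)^2.4 ≈ 0.760525
R_lin = 0.144128, G_lin = 0.149960, B_lin = 0.760525
L = 0.2126×R + 0.7152×G + 0.0722×B
L = 0.2126×0.144128 + 0.7152×0.149960 + 0.0722×0.760525
L ≈ 0.192803


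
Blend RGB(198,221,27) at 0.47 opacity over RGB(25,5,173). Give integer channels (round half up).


C = α×F + (1-α)×B, with 1-α = 0.53
R: 0.47×198 + 0.53×25 = 93.06 + 13.25 = 106.31 → 106
G: 0.47×221 + 0.53×5 = 103.87 + 2.65 = 106.52 → 107
B: 0.47×27 + 0.53×173 = 12.69 + 91.69 = 104.38 → 104
= RGB(106, 107, 104)


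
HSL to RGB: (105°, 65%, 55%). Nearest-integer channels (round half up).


H=105°, S=0.65, L=0.55
C = (1-|2L-1|)×S = (1-|0.10|)×0.65 = 0.585
H' = H/60 = 105/60 ≈ 1.7500; X = C×(1-|H' mod 2 - 1|) = 0.14625
m = L - C/2 = 0.55 - 0.2925 = 0.2575
Sector ⌊H'⌋ = 1 → (R',G',B') = (0.14625, 0.585, 0.0)
RGB = ((R'+m)×255, (G'+m)×255, (B'+m)×255) = (102.95625, 214.8375, 65.6625)
Round half up → RGB(103, 215, 66)


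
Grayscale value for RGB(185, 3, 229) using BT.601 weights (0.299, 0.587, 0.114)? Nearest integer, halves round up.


Gray = 0.299×R + 0.587×G + 0.114×B
Gray = 0.299×185 + 0.587×3 + 0.114×229
Gray = 55.315 + 1.761 + 26.106
Gray = 83.182 → round half up → 83
Gray = 83


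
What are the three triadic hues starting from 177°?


Triadic: equally spaced at 120° intervals
H1 = 177°
H2 = (177 + 120) mod 360 = 297°
H3 = (177 + 240) mod 360 = 57°
Triadic = 177°, 297°, 57°


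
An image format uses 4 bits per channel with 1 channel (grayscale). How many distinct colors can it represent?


Total bits = 4 bits/channel × 1 channels = 4 bits
Distinct colors = 2^4
= 16 colors


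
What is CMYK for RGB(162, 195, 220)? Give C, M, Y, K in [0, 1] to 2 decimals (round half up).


R'=162/255≈0.6353, G'=195/255≈0.7647, B'=220/255≈0.8627
K = 1 - max(R',G',B') = 1 - 220/255 = 35/255 = 0.13725… → 0.14
(1-R'-K)/(1-K) simplifies to (max-R)/max with max = 220:
C = (220-162)/220 = 58/220 = 0.26363… → 0.26
M = (220-195)/220 = 25/220 = 0.11363… → 0.11
Y = (220-220)/220 = 0/220 = 0 → 0.00
= CMYK(0.26, 0.11, 0.00, 0.14)


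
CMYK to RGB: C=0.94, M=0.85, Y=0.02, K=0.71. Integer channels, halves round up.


R = 255 × (1-C) × (1-K) = 255 × 0.06 × 0.29 = 4.437 → 4
G = 255 × (1-M) × (1-K) = 255 × 0.15 × 0.29 = 11.0925 → 11
B = 255 × (1-Y) × (1-K) = 255 × 0.98 × 0.29 = 72.471 → 72
= RGB(4, 11, 72)


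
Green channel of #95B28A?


Color: #95B28A
R = 95 = 149
G = B2 = 178
B = 8A = 138
Green = 178


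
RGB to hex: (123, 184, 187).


R = 123 → 7B (hex)
G = 184 → B8 (hex)
B = 187 → BB (hex)
Hex = #7BB8BB


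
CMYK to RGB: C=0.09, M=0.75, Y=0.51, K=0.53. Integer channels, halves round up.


R = 255 × (1-C) × (1-K) = 255 × 0.91 × 0.47 = 109.0635 → 109
G = 255 × (1-M) × (1-K) = 255 × 0.25 × 0.47 = 29.9625 → 30
B = 255 × (1-Y) × (1-K) = 255 × 0.49 × 0.47 = 58.7265 → 59
= RGB(109, 30, 59)


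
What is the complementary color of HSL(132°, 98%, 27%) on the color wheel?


Complement = opposite side of color wheel = hue + 180°
H' = (132 + 180) mod 360 = 312°
S and L unchanged.
= HSL(312°, 98%, 27%)


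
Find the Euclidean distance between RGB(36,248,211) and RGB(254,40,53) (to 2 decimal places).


d = √[(R₁-R₂)² + (G₁-G₂)² + (B₁-B₂)²]
d = √[(36-254)² + (248-40)² + (211-53)²]
d = √[47524 + 43264 + 24964]
d = √115752
d ≈ 340.22


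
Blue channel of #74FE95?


Color: #74FE95
R = 74 = 116
G = FE = 254
B = 95 = 149
Blue = 149


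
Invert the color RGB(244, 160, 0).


Invert: (255-R, 255-G, 255-B)
R: 255-244 = 11
G: 255-160 = 95
B: 255-0 = 255
= RGB(11, 95, 255)


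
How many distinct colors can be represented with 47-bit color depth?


Colors = 2^bits = 2^47
= 140,737,488,355,328 colors


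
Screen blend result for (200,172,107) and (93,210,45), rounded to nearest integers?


Screen: C = 255 - (255-A)×(255-B)/255, rounded to nearest integer
R: 255 - (255-200)×(255-93)/255 = 255 - 8910/255 ≈ 255 - 34.941 = 220.059 → 220
G: 255 - (255-172)×(255-210)/255 = 255 - 3735/255 ≈ 255 - 14.647 = 240.353 → 240
B: 255 - (255-107)×(255-45)/255 = 255 - 31080/255 ≈ 255 - 121.882 = 133.118 → 133
= RGB(220, 240, 133)


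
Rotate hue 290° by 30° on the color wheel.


New hue = (H + rotation) mod 360
New hue = (290 + 30) mod 360
= 320 mod 360
= 320°


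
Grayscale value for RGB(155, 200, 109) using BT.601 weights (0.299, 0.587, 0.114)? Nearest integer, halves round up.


Gray = 0.299×R + 0.587×G + 0.114×B
Gray = 0.299×155 + 0.587×200 + 0.114×109
Gray = 46.345 + 117.400 + 12.426
Gray = 176.171 → round half up → 176
Gray = 176


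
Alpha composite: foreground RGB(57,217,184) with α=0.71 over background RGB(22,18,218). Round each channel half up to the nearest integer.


C = α×F + (1-α)×B, with 1-α = 0.29
R: 0.71×57 + 0.29×22 = 40.47 + 6.38 = 46.85 → 47
G: 0.71×217 + 0.29×18 = 154.07 + 5.22 = 159.29 → 159
B: 0.71×184 + 0.29×218 = 130.64 + 63.22 = 193.86 → 194
= RGB(47, 159, 194)


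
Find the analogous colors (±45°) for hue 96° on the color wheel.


Base hue: 96°
Left analog: (96 - 45) mod 360 = 51°
Right analog: (96 + 45) mod 360 = 141°
Analogous hues = 51° and 141°


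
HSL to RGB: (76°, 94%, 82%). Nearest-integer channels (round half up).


H=76°, S=0.94, L=0.82
C = (1-|2L-1|)×S = (1-|0.64|)×0.94 = 0.3384
H' = H/60 = 76/60 ≈ 1.2667; X = C×(1-|H' mod 2 - 1|) = 0.24816
m = L - C/2 = 0.82 - 0.1692 = 0.6508
Sector ⌊H'⌋ = 1 → (R',G',B') = (0.24816, 0.3384, 0.0)
RGB = ((R'+m)×255, (G'+m)×255, (B'+m)×255) = (229.2348, 252.246, 165.954)
Round half up → RGB(229, 252, 166)


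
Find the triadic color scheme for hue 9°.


Triadic: equally spaced at 120° intervals
H1 = 9°
H2 = (9 + 120) mod 360 = 129°
H3 = (9 + 240) mod 360 = 249°
Triadic = 9°, 129°, 249°


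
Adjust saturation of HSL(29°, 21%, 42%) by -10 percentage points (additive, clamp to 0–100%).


Original S = 21%
Adjustment = -10 percentage points
New S = 21 + (-10) = 11
Clamp to [0, 100] → 11
= HSL(29°, 11%, 42%)


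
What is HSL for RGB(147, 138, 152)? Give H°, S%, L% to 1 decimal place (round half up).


Normalize: R'=147/255≈0.5765, G'=138/255≈0.5412, B'=152/255≈0.5961
Max=152/255, Min=138/255, Δ=Max-Min=14/255
L = (Max+Min)/2 = (152+138)/510 = 290/510 = 0.56862… → L = 56.9%
L > 0.5 → S = Δ/(2-Max-Min) = 14/(510-152-138) = 14/220 = 0.06363… → S = 6.4%
(the 1/255 factors cancel in S and H, so raw channel differences can be used)
Max is B' → H = 60 × ((R-G)/Δ + 4) = 60 × ((147-138)/14 + 4)
  9/14 + 4 = 0.6428… + 4 = 4.6428…
  H = 60 × 4.6428… = 278.571…° → H = 278.6°
= HSL(278.6°, 6.4%, 56.9%)


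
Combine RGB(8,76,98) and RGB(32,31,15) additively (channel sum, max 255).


Additive: each channel = min(255, C₁+C₂)
R: 8+32 = 40 → 40
G: 76+31 = 107 → 107
B: 98+15 = 113 → 113
= RGB(40, 107, 113)


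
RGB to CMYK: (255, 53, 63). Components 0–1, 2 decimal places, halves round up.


R'=255/255≈1.0000, G'=53/255≈0.2078, B'=63/255≈0.2471
K = 1 - max(R',G',B') = 1 - 255/255 = 0/255 = 0 → 0.00
(1-R'-K)/(1-K) simplifies to (max-R)/max with max = 255:
C = (255-255)/255 = 0/255 = 0 → 0.00
M = (255-53)/255 = 202/255 = 0.79215… → 0.79
Y = (255-63)/255 = 192/255 = 0.75294… → 0.75
= CMYK(0.00, 0.79, 0.75, 0.00)


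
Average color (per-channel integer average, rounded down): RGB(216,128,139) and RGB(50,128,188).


Midpoint: each channel = ⌊(C₁+C₂)/2⌋
R: ⌊(216+50)/2⌋ = 133
G: ⌊(128+128)/2⌋ = 128
B: ⌊(139+188)/2⌋ = 163
= RGB(133, 128, 163)


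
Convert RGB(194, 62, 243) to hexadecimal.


R = 194 → C2 (hex)
G = 62 → 3E (hex)
B = 243 → F3 (hex)
Hex = #C23EF3


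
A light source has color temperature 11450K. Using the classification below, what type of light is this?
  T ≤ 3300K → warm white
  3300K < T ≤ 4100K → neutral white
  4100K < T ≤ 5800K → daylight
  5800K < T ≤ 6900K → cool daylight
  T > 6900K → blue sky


Temperature: 11450K
11450K > 6900K → blue sky
Classification: blue sky


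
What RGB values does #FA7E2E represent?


FA → 250 (R)
7E → 126 (G)
2E → 46 (B)
= RGB(250, 126, 46)


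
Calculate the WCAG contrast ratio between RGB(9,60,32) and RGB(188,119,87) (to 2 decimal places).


Linearize each sRGB channel c=v/255: c/12.92 if c ≤ 0.04045 else ((c+0.055)/1.055)^2.4
L = 0.2126×R_lin + 0.7152×G_lin + 0.0722×B_lin
Color 1 (9,60,32):
  R=9: 9/255≈0.0353 ≤ 0.04045 → 0.0353/12.92 ≈ 0.00273
  G=60: 60/255≈0.2353 > 0.04045 → ((0.2353+0.055)/1.055)^2.4 ≈ 0.04519
  B=32: 32/255≈0.1255 > 0.04045 → ((0.1255+0.055)/1.055)^2.4 ≈ 0.01444
  L1 = 0.2126×0.00273 + 0.7152×0.04519 + 0.0722×0.01444 ≈ 0.03394
Color 2 (188,119,87):
  R=188: 188/255≈0.7373 > 0.04045 → ((0.7373+0.055)/1.055)^2.4 ≈ 0.50289
  G=119: 119/255≈0.4667 > 0.04045 → ((0.4667+0.055)/1.055)^2.4 ≈ 0.18447
  B=87: 87/255≈0.3412 > 0.04045 → ((0.3412+0.055)/1.055)^2.4 ≈ 0.09531
  L2 = 0.2126×0.50289 + 0.7152×0.18447 + 0.0722×0.09531 ≈ 0.24573
Lighter = 0.24573, Darker = 0.03394
Ratio = (L_lighter + 0.05) / (L_darker + 0.05)
Ratio = (0.24573 + 0.05) / (0.03394 + 0.05) = 0.29573 / 0.08394 ≈ 3.5231
Ratio ≈ 3.52:1


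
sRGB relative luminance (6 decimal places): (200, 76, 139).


Linearize each channel (sRGB transfer function): c = v/255; c_lin = c/12.92 if c ≤ 0.04045, else ((c+0.055)/1.055)^2.4
  R: 200/255 ≈ 0.784314 > 0.04045 → ((0.784314+0.055)/1.055)^2.4 ≈ 0.577580
  G: 76/255 ≈ 0.298039 > 0.04045 → ((0.298039+0.055)/1.055)^2.4 ≈ 0.072272
  B: 139/255 ≈ 0.545098 > 0.04045 → ((0.545098+0.055)/1.055)^2.4 ≈ 0.258183
R_lin = 0.577580, G_lin = 0.072272, B_lin = 0.258183
L = 0.2126×R + 0.7152×G + 0.0722×B
L = 0.2126×0.577580 + 0.7152×0.072272 + 0.0722×0.258183
L ≈ 0.193123


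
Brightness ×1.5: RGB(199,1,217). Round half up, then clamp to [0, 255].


Multiply each channel by 1.5, round half up, clamp to [0, 255]
R: 199×1.5 = 298.5 → round → 299 → clamp → 255
G: 1×1.5 = 1.5 → round → 2
B: 217×1.5 = 325.5 → round → 326 → clamp → 255
= RGB(255, 2, 255)


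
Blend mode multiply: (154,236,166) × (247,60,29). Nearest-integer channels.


Multiply: C = A×B/255, rounded to nearest integer
R: 154×247/255 = 38038/255 ≈ 149.169 → 149
G: 236×60/255 = 14160/255 ≈ 55.529 → 56
B: 166×29/255 = 4814/255 ≈ 18.878 → 19
= RGB(149, 56, 19)


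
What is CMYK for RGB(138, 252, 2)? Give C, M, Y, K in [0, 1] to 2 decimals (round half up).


R'=138/255≈0.5412, G'=252/255≈0.9882, B'=2/255≈0.0078
K = 1 - max(R',G',B') = 1 - 252/255 = 3/255 = 0.01176… → 0.01
(1-R'-K)/(1-K) simplifies to (max-R)/max with max = 252:
C = (252-138)/252 = 114/252 = 0.45238… → 0.45
M = (252-252)/252 = 0/252 = 0 → 0.00
Y = (252-2)/252 = 250/252 = 0.99206… → 0.99
= CMYK(0.45, 0.00, 0.99, 0.01)


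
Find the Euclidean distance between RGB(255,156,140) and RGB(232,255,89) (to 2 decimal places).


d = √[(R₁-R₂)² + (G₁-G₂)² + (B₁-B₂)²]
d = √[(255-232)² + (156-255)² + (140-89)²]
d = √[529 + 9801 + 2601]
d = √12931
d ≈ 113.71


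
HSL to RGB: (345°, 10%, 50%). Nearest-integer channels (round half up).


H=345°, S=0.10, L=0.50
C = (1-|2L-1|)×S = (1-|0.00|)×0.10 = 0.1
H' = H/60 = 345/60 ≈ 5.7500; X = C×(1-|H' mod 2 - 1|) = 0.025
m = L - C/2 = 0.50 - 0.05 = 0.45
Sector ⌊H'⌋ = 5 → (R',G',B') = (0.1, 0.0, 0.025)
RGB = ((R'+m)×255, (G'+m)×255, (B'+m)×255) = (140.25, 114.75, 121.125)
Round half up → RGB(140, 115, 121)


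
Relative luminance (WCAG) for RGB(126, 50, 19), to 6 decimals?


Linearize each channel (sRGB transfer function): c = v/255; c_lin = c/12.92 if c ≤ 0.04045, else ((c+0.055)/1.055)^2.4
  R: 126/255 ≈ 0.494118 > 0.04045 → ((0.494118+0.055)/1.055)^2.4 ≈ 0.208637
  G: 50/255 ≈ 0.196078 > 0.04045 → ((0.196078+0.055)/1.055)^2.4 ≈ 0.031896
  B: 19/255 ≈ 0.074510 > 0.04045 → ((0.074510+0.055)/1.055)^2.4 ≈ 0.006512
R_lin = 0.208637, G_lin = 0.031896, B_lin = 0.006512
L = 0.2126×R + 0.7152×G + 0.0722×B
L = 0.2126×0.208637 + 0.7152×0.031896 + 0.0722×0.006512
L ≈ 0.067638


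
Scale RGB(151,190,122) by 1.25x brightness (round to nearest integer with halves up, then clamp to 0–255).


Multiply each channel by 1.25, round half up, clamp to [0, 255]
R: 151×1.25 = 188.75 → round → 189
G: 190×1.25 = 237.5 → round → 238
B: 122×1.25 = 152.5 → round → 153
= RGB(189, 238, 153)


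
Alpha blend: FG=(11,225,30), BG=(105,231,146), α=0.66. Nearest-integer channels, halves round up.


C = α×F + (1-α)×B, with 1-α = 0.34
R: 0.66×11 + 0.34×105 = 7.26 + 35.70 = 42.96 → 43
G: 0.66×225 + 0.34×231 = 148.50 + 78.54 = 227.04 → 227
B: 0.66×30 + 0.34×146 = 19.80 + 49.64 = 69.44 → 69
= RGB(43, 227, 69)


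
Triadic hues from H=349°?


Triadic: equally spaced at 120° intervals
H1 = 349°
H2 = (349 + 120) mod 360 = 109°
H3 = (349 + 240) mod 360 = 229°
Triadic = 349°, 109°, 229°


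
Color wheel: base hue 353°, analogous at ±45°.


Base hue: 353°
Left analog: (353 - 45) mod 360 = 308°
Right analog: (353 + 45) mod 360 = 38°
Analogous hues = 308° and 38°


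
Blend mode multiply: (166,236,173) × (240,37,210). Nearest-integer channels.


Multiply: C = A×B/255, rounded to nearest integer
R: 166×240/255 = 39840/255 ≈ 156.235 → 156
G: 236×37/255 = 8732/255 ≈ 34.243 → 34
B: 173×210/255 = 36330/255 ≈ 142.471 → 142
= RGB(156, 34, 142)


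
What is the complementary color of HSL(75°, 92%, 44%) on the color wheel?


Complement = opposite side of color wheel = hue + 180°
H' = (75 + 180) mod 360 = 255°
S and L unchanged.
= HSL(255°, 92%, 44%)


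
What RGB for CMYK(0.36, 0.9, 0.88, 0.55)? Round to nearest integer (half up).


R = 255 × (1-C) × (1-K) = 255 × 0.64 × 0.45 = 73.44 → 73
G = 255 × (1-M) × (1-K) = 255 × 0.10 × 0.45 = 11.475 → 11
B = 255 × (1-Y) × (1-K) = 255 × 0.12 × 0.45 = 13.77 → 14
= RGB(73, 11, 14)


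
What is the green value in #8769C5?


Color: #8769C5
R = 87 = 135
G = 69 = 105
B = C5 = 197
Green = 105


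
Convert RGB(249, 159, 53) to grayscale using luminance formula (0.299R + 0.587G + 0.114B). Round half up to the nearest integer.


Gray = 0.299×R + 0.587×G + 0.114×B
Gray = 0.299×249 + 0.587×159 + 0.114×53
Gray = 74.451 + 93.333 + 6.042
Gray = 173.826 → round half up → 174
Gray = 174


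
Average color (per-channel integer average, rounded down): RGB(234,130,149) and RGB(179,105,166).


Midpoint: each channel = ⌊(C₁+C₂)/2⌋
R: ⌊(234+179)/2⌋ = 206
G: ⌊(130+105)/2⌋ = 117
B: ⌊(149+166)/2⌋ = 157
= RGB(206, 117, 157)


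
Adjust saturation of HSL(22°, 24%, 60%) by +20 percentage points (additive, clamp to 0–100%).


Original S = 24%
Adjustment = +20 percentage points
New S = 24 + (20) = 44
Clamp to [0, 100] → 44
= HSL(22°, 44%, 60%)


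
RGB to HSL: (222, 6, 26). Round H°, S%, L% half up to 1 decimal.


Normalize: R'=222/255≈0.8706, G'=6/255≈0.0235, B'=26/255≈0.1020
Max=222/255, Min=6/255, Δ=Max-Min=216/255
L = (Max+Min)/2 = (222+6)/510 = 228/510 = 0.44705… → L = 44.7%
L ≤ 0.5 → S = Δ/(Max+Min) = 216/(222+6) = 216/228 = 0.94736… → S = 94.7%
(the 1/255 factors cancel in S and H, so raw channel differences can be used)
Max is R' → H = 60 × (((G-B)/Δ) mod 6) = 60 × (((6-26)/216) mod 6)
  (-20)/216 = -0.0925…; negative, so add 6 → 5.9074…
  H = 60 × 5.9074… = 354.444…° → H = 354.4°
= HSL(354.4°, 94.7%, 44.7%)


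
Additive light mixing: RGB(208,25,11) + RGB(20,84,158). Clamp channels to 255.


Additive: each channel = min(255, C₁+C₂)
R: 208+20 = 228 → 228
G: 25+84 = 109 → 109
B: 11+158 = 169 → 169
= RGB(228, 109, 169)


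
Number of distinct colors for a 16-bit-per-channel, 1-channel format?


Total bits = 16 bits/channel × 1 channels = 16 bits
Distinct colors = 2^16
= 65,536 colors


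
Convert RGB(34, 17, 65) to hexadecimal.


R = 34 → 22 (hex)
G = 17 → 11 (hex)
B = 65 → 41 (hex)
Hex = #221141


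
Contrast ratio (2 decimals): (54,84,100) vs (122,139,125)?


Linearize each sRGB channel c=v/255: c/12.92 if c ≤ 0.04045 else ((c+0.055)/1.055)^2.4
L = 0.2126×R_lin + 0.7152×G_lin + 0.0722×B_lin
Color 1 (54,84,100):
  R=54: 54/255≈0.2118 > 0.04045 → ((0.2118+0.055)/1.055)^2.4 ≈ 0.03689
  G=84: 84/255≈0.3294 > 0.04045 → ((0.3294+0.055)/1.055)^2.4 ≈ 0.08866
  B=100: 100/255≈0.3922 > 0.04045 → ((0.3922+0.055)/1.055)^2.4 ≈ 0.12744
  L1 = 0.2126×0.03689 + 0.7152×0.08866 + 0.0722×0.12744 ≈ 0.08045
Color 2 (122,139,125):
  R=122: 122/255≈0.4784 > 0.04045 → ((0.4784+0.055)/1.055)^2.4 ≈ 0.19462
  G=139: 139/255≈0.5451 > 0.04045 → ((0.5451+0.055)/1.055)^2.4 ≈ 0.25818
  B=125: 125/255≈0.4902 > 0.04045 → ((0.4902+0.055)/1.055)^2.4 ≈ 0.20508
  L2 = 0.2126×0.19462 + 0.7152×0.25818 + 0.0722×0.20508 ≈ 0.24083
Lighter = 0.24083, Darker = 0.08045
Ratio = (L_lighter + 0.05) / (L_darker + 0.05)
Ratio = (0.24083 + 0.05) / (0.08045 + 0.05) = 0.29083 / 0.13045 ≈ 2.2295
Ratio ≈ 2.23:1


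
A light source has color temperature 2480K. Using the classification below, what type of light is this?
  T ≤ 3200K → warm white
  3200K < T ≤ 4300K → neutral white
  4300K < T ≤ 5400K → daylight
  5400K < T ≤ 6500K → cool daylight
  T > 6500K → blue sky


Temperature: 2480K
2480K ≤ 3200K → warm white
Classification: warm white


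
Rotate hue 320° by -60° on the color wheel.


New hue = (H + rotation) mod 360
New hue = (320 -60) mod 360
= 260 mod 360
= 260°


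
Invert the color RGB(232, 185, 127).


Invert: (255-R, 255-G, 255-B)
R: 255-232 = 23
G: 255-185 = 70
B: 255-127 = 128
= RGB(23, 70, 128)


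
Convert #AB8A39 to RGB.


AB → 171 (R)
8A → 138 (G)
39 → 57 (B)
= RGB(171, 138, 57)


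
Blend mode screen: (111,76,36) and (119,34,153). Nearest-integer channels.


Screen: C = 255 - (255-A)×(255-B)/255, rounded to nearest integer
R: 255 - (255-111)×(255-119)/255 = 255 - 19584/255 ≈ 255 - 76.800 = 178.200 → 178
G: 255 - (255-76)×(255-34)/255 = 255 - 39559/255 ≈ 255 - 155.133 = 99.867 → 100
B: 255 - (255-36)×(255-153)/255 = 255 - 22338/255 ≈ 255 - 87.600 = 167.400 → 167
= RGB(178, 100, 167)


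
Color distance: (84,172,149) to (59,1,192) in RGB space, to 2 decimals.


d = √[(R₁-R₂)² + (G₁-G₂)² + (B₁-B₂)²]
d = √[(84-59)² + (172-1)² + (149-192)²]
d = √[625 + 29241 + 1849]
d = √31715
d ≈ 178.09


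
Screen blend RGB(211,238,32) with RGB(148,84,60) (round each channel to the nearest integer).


Screen: C = 255 - (255-A)×(255-B)/255, rounded to nearest integer
R: 255 - (255-211)×(255-148)/255 = 255 - 4708/255 ≈ 255 - 18.463 = 236.537 → 237
G: 255 - (255-238)×(255-84)/255 = 255 - 2907/255 ≈ 255 - 11.400 = 243.600 → 244
B: 255 - (255-32)×(255-60)/255 = 255 - 43485/255 ≈ 255 - 170.529 = 84.471 → 84
= RGB(237, 244, 84)
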